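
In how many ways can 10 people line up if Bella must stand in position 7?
Fix one position: (10-1)! = 362880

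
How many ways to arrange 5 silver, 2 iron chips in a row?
7! / (5! × 2!) = 21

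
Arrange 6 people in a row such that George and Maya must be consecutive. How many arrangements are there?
Treat the 2 as one block: (6-2+1)! × 2! = 120 × 2 = 240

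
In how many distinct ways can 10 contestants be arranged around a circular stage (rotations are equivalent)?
Circular: fix one position, arrange the rest. (10-1)! = 362880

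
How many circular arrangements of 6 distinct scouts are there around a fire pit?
Circular: fix one position, arrange the rest. (6-1)! = 120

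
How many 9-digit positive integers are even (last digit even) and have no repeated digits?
Last∈{0,2,4,6,8}. Last=0: 362880. Last nonzero: 4×8×P(8,7) = 1290240. Total = 1653120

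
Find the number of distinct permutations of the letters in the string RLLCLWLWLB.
10! / (1! × 2! × 1! × 5! × 1!) = 15120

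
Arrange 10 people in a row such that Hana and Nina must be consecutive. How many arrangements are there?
Treat the 2 as one block: (10-2+1)! × 2! = 362880 × 2 = 725760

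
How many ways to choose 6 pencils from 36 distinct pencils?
C(36,6) = 36!/(6!×30!) = 1947792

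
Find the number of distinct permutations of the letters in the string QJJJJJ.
6! / (1! × 5!) = 6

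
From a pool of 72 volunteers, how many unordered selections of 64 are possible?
C(72,64) = 72!/(64!×8!) = 11969016345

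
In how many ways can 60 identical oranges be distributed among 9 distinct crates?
C(60+9-1, 9-1) = C(68, 8) = 7392009768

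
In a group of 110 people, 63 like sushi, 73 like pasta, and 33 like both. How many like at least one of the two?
|A∪B| = |A| + |B| - |A∩B| = 63 + 73 - 33 = 103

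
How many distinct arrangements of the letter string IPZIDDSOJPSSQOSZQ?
17! / (2! × 2! × 2! × 4! × 2! × 2! × 1! × 2!) = 231567336000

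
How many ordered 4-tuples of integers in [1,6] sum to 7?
Coefficient of x^7 in (x + x² + ... + x^6)^4. By inclusion-exclusion on dice exceeding 6: Σ_j (-1)^j C(4,j)·C(7-1-6j, 3) = C(4,0)·C(6,3) = 1·20 = 20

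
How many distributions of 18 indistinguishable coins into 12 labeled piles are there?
C(18+12-1, 12-1) = C(29, 11) = 34597290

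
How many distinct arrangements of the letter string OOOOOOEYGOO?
11! / (8! × 1! × 1! × 1!) = 990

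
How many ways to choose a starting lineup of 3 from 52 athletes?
C(52,3) = 52!/(3!×49!) = 22100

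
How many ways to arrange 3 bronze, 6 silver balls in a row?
9! / (3! × 6!) = 84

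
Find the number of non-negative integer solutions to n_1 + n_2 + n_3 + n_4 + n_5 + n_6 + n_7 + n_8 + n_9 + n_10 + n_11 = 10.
C(10+11-1, 11-1) = C(20, 10) = 184756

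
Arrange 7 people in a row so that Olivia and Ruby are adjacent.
Treat as block: (7-1)! × 2! = 720 × 2 = 1440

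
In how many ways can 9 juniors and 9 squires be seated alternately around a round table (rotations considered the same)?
Fix one of the juniors: (9-1)! ways for the remaining juniors, × 9! ways for the squires = 40320 × 362880 = 14631321600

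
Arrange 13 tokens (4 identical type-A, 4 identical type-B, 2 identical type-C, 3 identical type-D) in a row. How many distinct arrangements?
13! / (4! × 4! × 2! × 3!) = 900900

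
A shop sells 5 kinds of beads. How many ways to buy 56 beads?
C(56+5-1, 5-1) = C(60, 4) = 487635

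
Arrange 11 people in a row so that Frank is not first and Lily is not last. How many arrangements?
By inclusion-exclusion: 11! - 2×(11-1)! + (11-2)! = 39916800 - 7257600 + 362880 = 33022080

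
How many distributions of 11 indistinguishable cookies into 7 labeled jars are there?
C(11+7-1, 7-1) = C(17, 6) = 12376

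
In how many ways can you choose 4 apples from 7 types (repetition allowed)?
C(4+7-1, 7-1) = C(10, 6) = 210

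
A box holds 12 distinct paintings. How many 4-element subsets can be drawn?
C(12,4) = 12!/(4!×8!) = 495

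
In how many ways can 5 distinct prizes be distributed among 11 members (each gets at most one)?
P(11,5) = 11!/(11-5)! = 55440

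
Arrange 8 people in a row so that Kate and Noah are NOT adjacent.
Total - adjacent = 8! - (8-1)!×2 = 40320 - 10080 = 30240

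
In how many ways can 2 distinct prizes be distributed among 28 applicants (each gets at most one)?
P(28,2) = 28!/(28-2)! = 756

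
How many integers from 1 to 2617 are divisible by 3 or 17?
⌊2617/3⌋ + ⌊2617/17⌋ - ⌊2617/51⌋ = 872 + 153 - 51 = 974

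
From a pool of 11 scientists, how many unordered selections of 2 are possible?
C(11,2) = 11!/(2!×9!) = 55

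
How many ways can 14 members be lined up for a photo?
14! = 87178291200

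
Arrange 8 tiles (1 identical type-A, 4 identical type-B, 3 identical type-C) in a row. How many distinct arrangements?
8! / (1! × 4! × 3!) = 280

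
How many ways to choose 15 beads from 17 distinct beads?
C(17,15) = 17!/(15!×2!) = 136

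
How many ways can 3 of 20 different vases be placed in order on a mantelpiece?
P(20,3) = 20!/(20-3)! = 6840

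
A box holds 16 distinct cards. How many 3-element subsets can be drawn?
C(16,3) = 16!/(3!×13!) = 560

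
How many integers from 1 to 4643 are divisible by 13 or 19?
⌊4643/13⌋ + ⌊4643/19⌋ - ⌊4643/247⌋ = 357 + 244 - 18 = 583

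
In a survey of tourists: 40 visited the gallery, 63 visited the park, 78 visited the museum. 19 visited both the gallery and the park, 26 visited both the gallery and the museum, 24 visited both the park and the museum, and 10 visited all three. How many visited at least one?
|A∪B∪C| = 40+63+78-19-26-24+10 = 122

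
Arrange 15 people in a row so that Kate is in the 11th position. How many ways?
Fix one position: (15-1)! = 87178291200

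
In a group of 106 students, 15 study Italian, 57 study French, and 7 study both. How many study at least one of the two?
|A∪B| = |A| + |B| - |A∩B| = 15 + 57 - 7 = 65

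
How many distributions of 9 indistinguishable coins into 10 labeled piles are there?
C(9+10-1, 10-1) = C(18, 9) = 48620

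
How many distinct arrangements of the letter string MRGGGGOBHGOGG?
13! / (2! × 1! × 1! × 1! × 1! × 7!) = 617760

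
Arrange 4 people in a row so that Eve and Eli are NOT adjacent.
Total - adjacent = 4! - (4-1)!×2 = 24 - 12 = 12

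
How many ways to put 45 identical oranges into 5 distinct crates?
C(45+5-1, 5-1) = C(49, 4) = 211876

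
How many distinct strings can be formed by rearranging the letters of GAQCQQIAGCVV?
12! / (1! × 3! × 2! × 2! × 2! × 2!) = 4989600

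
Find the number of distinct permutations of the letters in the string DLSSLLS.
7! / (3! × 1! × 3!) = 140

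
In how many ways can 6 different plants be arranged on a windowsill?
6! = 720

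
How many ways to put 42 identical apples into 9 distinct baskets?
C(42+9-1, 9-1) = C(50, 8) = 536878650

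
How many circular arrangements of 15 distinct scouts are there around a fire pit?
Circular: fix one position, arrange the rest. (15-1)! = 87178291200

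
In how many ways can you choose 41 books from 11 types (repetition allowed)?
C(41+11-1, 11-1) = C(51, 10) = 12777711870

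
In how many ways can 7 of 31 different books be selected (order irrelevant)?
C(31,7) = 31!/(7!×24!) = 2629575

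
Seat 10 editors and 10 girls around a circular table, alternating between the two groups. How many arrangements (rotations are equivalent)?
Fix one of the editors: (10-1)! ways for the remaining editors, × 10! ways for the girls = 362880 × 3628800 = 1316818944000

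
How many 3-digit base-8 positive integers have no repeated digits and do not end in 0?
Last digit: 7 nonzero choices. First digit: 6 (nonzero, ≠last). Middle 1: P(6,1) = 6. Total = 252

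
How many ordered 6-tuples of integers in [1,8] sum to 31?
Coefficient of x^31 in (x + x² + ... + x^8)^6. By inclusion-exclusion on dice exceeding 8: Σ_j (-1)^j C(6,j)·C(31-1-8j, 5) = C(6,0)·C(30,5) - C(6,1)·C(22,5) + C(6,2)·C(14,5) - C(6,3)·C(6,5) = 1·142506 - 6·26334 + 15·2002 - 20·6 = 14412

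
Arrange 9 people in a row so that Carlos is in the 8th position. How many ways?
Fix one position: (9-1)! = 40320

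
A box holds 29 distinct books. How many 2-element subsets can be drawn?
C(29,2) = 29!/(2!×27!) = 406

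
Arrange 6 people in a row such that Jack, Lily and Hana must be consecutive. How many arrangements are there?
Treat the 3 as one block: (6-3+1)! × 3! = 24 × 6 = 144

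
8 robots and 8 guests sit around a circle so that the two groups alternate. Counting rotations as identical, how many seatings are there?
Fix one of the robots: (8-1)! ways for the remaining robots, × 8! ways for the guests = 5040 × 40320 = 203212800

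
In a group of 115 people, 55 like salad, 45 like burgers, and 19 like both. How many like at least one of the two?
|A∪B| = |A| + |B| - |A∩B| = 55 + 45 - 19 = 81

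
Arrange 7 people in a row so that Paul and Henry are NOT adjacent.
Total - adjacent = 7! - (7-1)!×2 = 5040 - 1440 = 3600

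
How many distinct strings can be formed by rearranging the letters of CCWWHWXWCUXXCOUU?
16! / (4! × 1! × 4! × 3! × 3! × 1!) = 1009008000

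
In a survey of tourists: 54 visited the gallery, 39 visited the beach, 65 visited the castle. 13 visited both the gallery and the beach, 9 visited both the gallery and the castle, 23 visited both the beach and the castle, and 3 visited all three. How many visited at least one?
|A∪B∪C| = 54+39+65-13-9-23+3 = 116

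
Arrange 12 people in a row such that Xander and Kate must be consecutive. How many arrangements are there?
Treat the 2 as one block: (12-2+1)! × 2! = 39916800 × 2 = 79833600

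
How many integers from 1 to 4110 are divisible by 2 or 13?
⌊4110/2⌋ + ⌊4110/13⌋ - ⌊4110/26⌋ = 2055 + 316 - 158 = 2213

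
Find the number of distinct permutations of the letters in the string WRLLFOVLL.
9! / (1! × 1! × 1! × 4! × 1! × 1!) = 15120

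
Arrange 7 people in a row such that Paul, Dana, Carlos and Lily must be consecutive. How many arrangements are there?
Treat the 4 as one block: (7-4+1)! × 4! = 24 × 24 = 576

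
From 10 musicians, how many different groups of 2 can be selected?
C(10,2) = 10!/(2!×8!) = 45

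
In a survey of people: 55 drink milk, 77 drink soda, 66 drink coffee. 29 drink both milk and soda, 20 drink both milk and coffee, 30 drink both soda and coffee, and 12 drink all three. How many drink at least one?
|A∪B∪C| = 55+77+66-29-20-30+12 = 131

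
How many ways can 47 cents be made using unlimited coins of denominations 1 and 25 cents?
Coefficient of x^47 in 1/(1-x^1) · 1/(1-x^25). Use j coins of 25 for j = 0..⌊47/25⌋ = 1, the rest in 1s: 1 + 1 = 2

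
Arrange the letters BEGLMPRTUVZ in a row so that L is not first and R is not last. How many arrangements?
By inclusion-exclusion: 11! - 2×(11-1)! + (11-2)! = 39916800 - 7257600 + 362880 = 33022080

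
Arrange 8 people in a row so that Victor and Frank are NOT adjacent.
Total - adjacent = 8! - (8-1)!×2 = 40320 - 10080 = 30240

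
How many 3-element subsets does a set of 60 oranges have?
C(60,3) = 60!/(3!×57!) = 34220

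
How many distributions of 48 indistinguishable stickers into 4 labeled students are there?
C(48+4-1, 4-1) = C(51, 3) = 20825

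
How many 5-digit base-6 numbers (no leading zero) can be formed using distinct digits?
First digit: 5 choices (nonzero). Then descending: 5 × 5 × 4 × 3 × 2 = 600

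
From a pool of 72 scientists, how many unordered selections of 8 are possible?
C(72,8) = 72!/(8!×64!) = 11969016345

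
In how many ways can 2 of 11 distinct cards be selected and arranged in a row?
P(11,2) = 11!/(11-2)! = 110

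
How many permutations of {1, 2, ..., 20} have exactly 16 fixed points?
Choose the 16 fixed points C(20,16) = 4845, derange the rest: !4 = Σ_{j=0}^{4} (-1)^j·4!/j! = 24 - 24 + 12 - 4 + 1 = 9. Product = 4845 × 9 = 43605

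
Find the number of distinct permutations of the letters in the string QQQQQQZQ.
8! / (7! × 1!) = 8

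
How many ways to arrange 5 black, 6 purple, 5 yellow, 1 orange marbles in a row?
17! / (5! × 6! × 5! × 1!) = 34306272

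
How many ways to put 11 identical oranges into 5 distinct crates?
C(11+5-1, 5-1) = C(15, 4) = 1365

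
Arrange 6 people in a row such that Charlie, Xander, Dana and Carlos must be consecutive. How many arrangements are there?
Treat the 4 as one block: (6-4+1)! × 4! = 6 × 24 = 144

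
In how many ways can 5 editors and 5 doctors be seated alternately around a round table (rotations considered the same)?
Fix one of the editors: (5-1)! ways for the remaining editors, × 5! ways for the doctors = 24 × 120 = 2880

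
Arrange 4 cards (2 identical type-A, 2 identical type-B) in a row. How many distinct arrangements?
4! / (2! × 2!) = 6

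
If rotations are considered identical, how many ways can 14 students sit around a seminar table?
Circular: fix one position, arrange the rest. (14-1)! = 6227020800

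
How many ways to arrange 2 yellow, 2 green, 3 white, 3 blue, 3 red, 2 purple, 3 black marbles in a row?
18! / (2! × 2! × 3! × 3! × 3! × 2! × 3!) = 617512896000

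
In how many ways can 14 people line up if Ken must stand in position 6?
Fix one position: (14-1)! = 6227020800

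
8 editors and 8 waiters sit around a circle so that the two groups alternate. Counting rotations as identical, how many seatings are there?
Fix one of the editors: (8-1)! ways for the remaining editors, × 8! ways for the waiters = 5040 × 40320 = 203212800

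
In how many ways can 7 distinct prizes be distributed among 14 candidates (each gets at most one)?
P(14,7) = 14!/(14-7)! = 17297280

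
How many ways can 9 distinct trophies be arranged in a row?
9! = 362880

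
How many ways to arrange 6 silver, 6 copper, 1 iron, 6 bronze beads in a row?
19! / (6! × 6! × 1! × 6!) = 325909584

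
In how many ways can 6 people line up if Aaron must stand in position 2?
Fix one position: (6-1)! = 120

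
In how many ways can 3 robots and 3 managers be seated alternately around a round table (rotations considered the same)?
Fix one of the robots: (3-1)! ways for the remaining robots, × 3! ways for the managers = 2 × 6 = 12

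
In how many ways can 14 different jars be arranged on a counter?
14! = 87178291200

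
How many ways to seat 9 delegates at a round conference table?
Circular: fix one position, arrange the rest. (9-1)! = 40320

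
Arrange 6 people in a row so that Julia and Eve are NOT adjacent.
Total - adjacent = 6! - (6-1)!×2 = 720 - 240 = 480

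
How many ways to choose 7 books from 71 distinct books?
C(71,7) = 71!/(7!×64!) = 1329890705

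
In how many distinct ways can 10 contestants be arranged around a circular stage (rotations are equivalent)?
Circular: fix one position, arrange the rest. (10-1)! = 362880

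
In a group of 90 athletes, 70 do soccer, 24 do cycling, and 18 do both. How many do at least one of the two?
|A∪B| = |A| + |B| - |A∩B| = 70 + 24 - 18 = 76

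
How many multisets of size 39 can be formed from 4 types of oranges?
C(39+4-1, 4-1) = C(42, 3) = 11480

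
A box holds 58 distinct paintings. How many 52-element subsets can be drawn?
C(58,52) = 58!/(52!×6!) = 40475358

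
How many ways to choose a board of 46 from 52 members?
C(52,46) = 52!/(46!×6!) = 20358520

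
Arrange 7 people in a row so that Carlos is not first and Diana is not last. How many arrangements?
By inclusion-exclusion: 7! - 2×(7-1)! + (7-2)! = 5040 - 1440 + 120 = 3720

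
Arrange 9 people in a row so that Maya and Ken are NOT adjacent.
Total - adjacent = 9! - (9-1)!×2 = 362880 - 80640 = 282240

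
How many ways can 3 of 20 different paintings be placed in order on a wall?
P(20,3) = 20!/(20-3)! = 6840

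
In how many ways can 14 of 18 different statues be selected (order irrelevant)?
C(18,14) = 18!/(14!×4!) = 3060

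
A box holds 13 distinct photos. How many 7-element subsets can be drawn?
C(13,7) = 13!/(7!×6!) = 1716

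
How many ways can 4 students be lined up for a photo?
4! = 24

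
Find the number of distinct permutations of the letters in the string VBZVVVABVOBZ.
12! / (1! × 2! × 5! × 3! × 1!) = 332640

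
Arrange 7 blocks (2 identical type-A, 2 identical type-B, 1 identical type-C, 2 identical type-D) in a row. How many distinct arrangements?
7! / (2! × 2! × 1! × 2!) = 630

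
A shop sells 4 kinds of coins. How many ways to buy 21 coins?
C(21+4-1, 4-1) = C(24, 3) = 2024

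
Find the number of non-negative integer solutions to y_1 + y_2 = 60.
C(60+2-1, 2-1) = C(61, 1) = 61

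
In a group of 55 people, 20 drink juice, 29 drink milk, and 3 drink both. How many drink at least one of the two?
|A∪B| = |A| + |B| - |A∩B| = 20 + 29 - 3 = 46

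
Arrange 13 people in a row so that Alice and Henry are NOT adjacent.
Total - adjacent = 13! - (13-1)!×2 = 6227020800 - 958003200 = 5269017600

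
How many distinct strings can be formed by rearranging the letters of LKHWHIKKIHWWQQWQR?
17! / (1! × 1! × 2! × 4! × 3! × 3! × 3!) = 34306272000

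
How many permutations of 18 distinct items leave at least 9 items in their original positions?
Exactly j fixed points: C(18,j)·!(18-j); sum over j ≥ 9 (derangement numbers via !m = (m-1)·(!(m-1) + !(m-2)): !0..!9 = 1, 0, 1, 2, 9, 44, 265, 1854, 14833, 133496). Σ_{j=9}^{18} C(18,j)·!(18-j) = C(18,9)·!9 + C(18,10)·!8 + C(18,11)·!7 + C(18,12)·!6 + C(18,13)·!5 + C(18,14)·!4 + C(18,15)·!3 + C(18,16)·!2 + C(18,17)·!1 + C(18,18)·!0 = 48620·133496 + 43758·14833 + 31824·1854 + 18564·265 + 8568·44 + 3060·9 + 816·2 + 153·1 + 18·0 + 1·1 = 7203965408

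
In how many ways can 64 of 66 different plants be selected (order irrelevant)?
C(66,64) = 66!/(64!×2!) = 2145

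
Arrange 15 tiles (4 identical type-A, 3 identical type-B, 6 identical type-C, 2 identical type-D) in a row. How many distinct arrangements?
15! / (4! × 3! × 6! × 2!) = 6306300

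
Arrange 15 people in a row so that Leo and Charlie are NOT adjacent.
Total - adjacent = 15! - (15-1)!×2 = 1307674368000 - 174356582400 = 1133317785600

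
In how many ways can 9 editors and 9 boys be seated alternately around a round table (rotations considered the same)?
Fix one of the editors: (9-1)! ways for the remaining editors, × 9! ways for the boys = 40320 × 362880 = 14631321600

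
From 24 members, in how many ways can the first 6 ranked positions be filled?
P(24,6) = 24!/(24-6)! = 96909120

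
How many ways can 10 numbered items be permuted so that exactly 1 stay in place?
Choose the 1 fixed point C(10,1) = 10, derange the rest: !9 = Σ_{j=0}^{9} (-1)^j·9!/j! = 362880 - 362880 + 181440 - 60480 + 15120 - 3024 + 504 - 72 + 9 - 1 = 133496. Product = 10 × 133496 = 1334960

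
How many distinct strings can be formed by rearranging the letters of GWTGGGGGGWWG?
12! / (8! × 3! × 1!) = 1980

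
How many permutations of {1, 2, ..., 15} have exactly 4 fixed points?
Choose the 4 fixed points C(15,4) = 1365, derange the rest: !11 = Σ_{j=0}^{11} (-1)^j·11!/j! = 39916800 - 39916800 + 19958400 - 6652800 + 1663200 - 332640 + 55440 - 7920 + 990 - 110 + 11 - 1 = 14684570. Product = 1365 × 14684570 = 20044438050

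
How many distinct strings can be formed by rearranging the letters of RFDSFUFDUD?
10! / (1! × 3! × 2! × 1! × 3!) = 50400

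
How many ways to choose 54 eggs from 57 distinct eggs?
C(57,54) = 57!/(54!×3!) = 29260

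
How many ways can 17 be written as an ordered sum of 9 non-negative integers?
C(17+9-1, 9-1) = C(25, 8) = 1081575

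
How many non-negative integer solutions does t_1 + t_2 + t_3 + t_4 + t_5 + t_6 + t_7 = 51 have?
C(51+7-1, 7-1) = C(57, 6) = 36288252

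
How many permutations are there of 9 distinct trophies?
9! = 362880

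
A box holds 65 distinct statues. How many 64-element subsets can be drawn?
C(65,64) = 65!/(64!×1!) = 65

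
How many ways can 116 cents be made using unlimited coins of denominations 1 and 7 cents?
Coefficient of x^116 in 1/(1-x^1) · 1/(1-x^7). Use j coins of 7 for j = 0..⌊116/7⌋ = 16, the rest in 1s: 16 + 1 = 17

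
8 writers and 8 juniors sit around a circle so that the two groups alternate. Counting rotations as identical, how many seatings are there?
Fix one of the writers: (8-1)! ways for the remaining writers, × 8! ways for the juniors = 5040 × 40320 = 203212800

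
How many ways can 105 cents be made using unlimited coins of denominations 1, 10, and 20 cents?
Coefficient of x^105 in 1/(1-x^1) · 1/(1-x^10) · 1/(1-x^20). Case on j = number of 20-cent coins (j = 0..5); remainder r = 105 - 20j is made from {1,10} in ⌊r/10⌋+1 ways. r = 105, 85, 65, 45, 25, 5 → 11 + 9 + 7 + 5 + 3 + 1 = 36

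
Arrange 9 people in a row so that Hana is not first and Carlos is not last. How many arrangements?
By inclusion-exclusion: 9! - 2×(9-1)! + (9-2)! = 362880 - 80640 + 5040 = 287280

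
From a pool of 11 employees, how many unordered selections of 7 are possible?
C(11,7) = 11!/(7!×4!) = 330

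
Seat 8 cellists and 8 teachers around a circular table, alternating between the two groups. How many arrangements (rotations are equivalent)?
Fix one of the cellists: (8-1)! ways for the remaining cellists, × 8! ways for the teachers = 5040 × 40320 = 203212800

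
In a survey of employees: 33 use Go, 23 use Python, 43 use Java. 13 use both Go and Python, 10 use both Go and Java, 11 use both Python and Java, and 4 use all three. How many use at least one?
|A∪B∪C| = 33+23+43-13-10-11+4 = 69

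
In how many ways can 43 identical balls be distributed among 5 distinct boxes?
C(43+5-1, 5-1) = C(47, 4) = 178365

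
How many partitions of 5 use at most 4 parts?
By conjugation, equals partitions of 5 into parts ≤ 4. Let r_j(i) = number of partitions of i into parts ≤ j, for i = 0..5. r_1(i) = 1 for all i; r_j(i) = r_{j-1}(i) + r_j(i-j). Rows j = 2..4: ≤2: 1 1 2 2 3 3; ≤3: 1 1 2 3 4 5; ≤4: 1 1 2 3 5 6. r_4(5) = 6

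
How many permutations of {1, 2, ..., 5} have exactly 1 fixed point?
Choose the 1 fixed point C(5,1) = 5, derange the rest: !4 = Σ_{j=0}^{4} (-1)^j·4!/j! = 24 - 24 + 12 - 4 + 1 = 9. Product = 5 × 9 = 45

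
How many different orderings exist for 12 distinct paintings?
12! = 479001600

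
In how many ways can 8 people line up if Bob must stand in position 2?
Fix one position: (8-1)! = 5040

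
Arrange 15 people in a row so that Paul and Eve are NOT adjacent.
Total - adjacent = 15! - (15-1)!×2 = 1307674368000 - 174356582400 = 1133317785600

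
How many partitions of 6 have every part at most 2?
Let r_j(i) = number of partitions of i into parts ≤ j, for i = 0..6. r_1(i) = 1 for all i; r_j(i) = r_{j-1}(i) + r_j(i-j). Rows j = 2..2: ≤2: 1 1 2 2 3 3 4. r_2(6) = 4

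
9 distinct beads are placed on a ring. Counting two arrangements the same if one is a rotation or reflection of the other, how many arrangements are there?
(9-1)!/2 = 40320/2 = 20160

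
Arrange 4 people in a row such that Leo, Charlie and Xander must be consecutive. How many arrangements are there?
Treat the 3 as one block: (4-3+1)! × 3! = 2 × 6 = 12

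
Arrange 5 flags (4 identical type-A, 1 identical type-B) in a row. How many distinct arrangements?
5! / (4! × 1!) = 5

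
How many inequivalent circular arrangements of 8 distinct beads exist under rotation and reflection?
(8-1)!/2 = 5040/2 = 2520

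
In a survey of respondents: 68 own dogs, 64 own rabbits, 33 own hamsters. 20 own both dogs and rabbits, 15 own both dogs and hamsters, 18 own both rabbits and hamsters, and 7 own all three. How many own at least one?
|A∪B∪C| = 68+64+33-20-15-18+7 = 119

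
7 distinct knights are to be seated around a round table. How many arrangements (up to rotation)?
Circular: fix one position, arrange the rest. (7-1)! = 720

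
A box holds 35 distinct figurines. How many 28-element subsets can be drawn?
C(35,28) = 35!/(28!×7!) = 6724520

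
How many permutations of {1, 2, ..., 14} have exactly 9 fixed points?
Choose the 9 fixed points C(14,9) = 2002, derange the rest: !5 = Σ_{j=0}^{5} (-1)^j·5!/j! = 120 - 120 + 60 - 20 + 5 - 1 = 44. Product = 2002 × 44 = 88088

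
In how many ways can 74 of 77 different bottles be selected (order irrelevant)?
C(77,74) = 77!/(74!×3!) = 73150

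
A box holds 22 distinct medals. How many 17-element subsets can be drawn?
C(22,17) = 22!/(17!×5!) = 26334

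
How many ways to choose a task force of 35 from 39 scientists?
C(39,35) = 39!/(35!×4!) = 82251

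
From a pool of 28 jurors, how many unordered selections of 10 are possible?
C(28,10) = 28!/(10!×18!) = 13123110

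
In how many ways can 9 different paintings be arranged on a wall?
9! = 362880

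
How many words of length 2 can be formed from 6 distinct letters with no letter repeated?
P(6,2) = 6!/(6-2)! = 30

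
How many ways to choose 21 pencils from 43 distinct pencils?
C(43,21) = 43!/(21!×22!) = 1052049481860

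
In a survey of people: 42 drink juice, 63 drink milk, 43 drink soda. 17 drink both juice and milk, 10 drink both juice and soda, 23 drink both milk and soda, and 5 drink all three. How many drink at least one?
|A∪B∪C| = 42+63+43-17-10-23+5 = 103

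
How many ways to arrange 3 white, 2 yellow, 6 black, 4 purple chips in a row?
15! / (3! × 2! × 6! × 4!) = 6306300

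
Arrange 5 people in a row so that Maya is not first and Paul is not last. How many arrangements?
By inclusion-exclusion: 5! - 2×(5-1)! + (5-2)! = 120 - 48 + 6 = 78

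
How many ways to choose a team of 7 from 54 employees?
C(54,7) = 54!/(7!×47!) = 177100560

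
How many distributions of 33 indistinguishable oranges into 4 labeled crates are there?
C(33+4-1, 4-1) = C(36, 3) = 7140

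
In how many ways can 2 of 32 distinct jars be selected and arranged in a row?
P(32,2) = 32!/(32-2)! = 992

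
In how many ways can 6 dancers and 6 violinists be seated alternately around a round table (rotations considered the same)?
Fix one of the dancers: (6-1)! ways for the remaining dancers, × 6! ways for the violinists = 120 × 720 = 86400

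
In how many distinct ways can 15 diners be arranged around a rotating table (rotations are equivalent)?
Circular: fix one position, arrange the rest. (15-1)! = 87178291200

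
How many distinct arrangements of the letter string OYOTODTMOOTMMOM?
15! / (1! × 6! × 4! × 3! × 1!) = 12612600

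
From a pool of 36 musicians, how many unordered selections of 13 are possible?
C(36,13) = 36!/(13!×23!) = 2310789600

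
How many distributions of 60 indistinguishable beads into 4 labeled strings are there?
C(60+4-1, 4-1) = C(63, 3) = 39711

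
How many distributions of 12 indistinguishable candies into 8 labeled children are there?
C(12+8-1, 8-1) = C(19, 7) = 50388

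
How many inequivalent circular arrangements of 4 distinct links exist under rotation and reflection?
(4-1)!/2 = 6/2 = 3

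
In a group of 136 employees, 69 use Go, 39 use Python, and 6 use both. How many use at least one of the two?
|A∪B| = |A| + |B| - |A∩B| = 69 + 39 - 6 = 102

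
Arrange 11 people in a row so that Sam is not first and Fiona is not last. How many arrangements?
By inclusion-exclusion: 11! - 2×(11-1)! + (11-2)! = 39916800 - 7257600 + 362880 = 33022080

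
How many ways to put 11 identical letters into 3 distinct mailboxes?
C(11+3-1, 3-1) = C(13, 2) = 78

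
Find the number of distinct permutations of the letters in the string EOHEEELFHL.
10! / (1! × 4! × 2! × 2! × 1!) = 37800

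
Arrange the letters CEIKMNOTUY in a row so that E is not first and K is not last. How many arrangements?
By inclusion-exclusion: 10! - 2×(10-1)! + (10-2)! = 3628800 - 725760 + 40320 = 2943360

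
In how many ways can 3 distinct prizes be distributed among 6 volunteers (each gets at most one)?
P(6,3) = 6!/(6-3)! = 120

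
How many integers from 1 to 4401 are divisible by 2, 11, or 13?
⌊4401/2⌋+⌊4401/11⌋+⌊4401/13⌋ - ⌊4401/22⌋-⌊4401/26⌋-⌊4401/143⌋ + ⌊4401/286⌋ = 2200+400+338 - 200-169-30 + 15 = 2554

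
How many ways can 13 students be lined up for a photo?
13! = 6227020800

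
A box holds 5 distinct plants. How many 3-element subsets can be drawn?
C(5,3) = 5!/(3!×2!) = 10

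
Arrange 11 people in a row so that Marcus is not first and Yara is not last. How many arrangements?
By inclusion-exclusion: 11! - 2×(11-1)! + (11-2)! = 39916800 - 7257600 + 362880 = 33022080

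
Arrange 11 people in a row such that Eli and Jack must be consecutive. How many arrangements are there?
Treat the 2 as one block: (11-2+1)! × 2! = 3628800 × 2 = 7257600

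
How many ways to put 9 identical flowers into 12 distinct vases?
C(9+12-1, 12-1) = C(20, 11) = 167960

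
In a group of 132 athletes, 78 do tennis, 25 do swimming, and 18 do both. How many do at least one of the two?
|A∪B| = |A| + |B| - |A∩B| = 78 + 25 - 18 = 85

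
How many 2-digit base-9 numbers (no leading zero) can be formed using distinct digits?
First digit: 8 choices (nonzero). Then descending: 8 × 8 = 64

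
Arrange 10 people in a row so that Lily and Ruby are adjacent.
Treat as block: (10-1)! × 2! = 362880 × 2 = 725760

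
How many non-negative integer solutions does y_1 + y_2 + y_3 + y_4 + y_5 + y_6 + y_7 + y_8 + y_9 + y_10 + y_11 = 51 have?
C(51+11-1, 11-1) = C(61, 10) = 90177170226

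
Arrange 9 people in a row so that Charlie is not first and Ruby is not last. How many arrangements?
By inclusion-exclusion: 9! - 2×(9-1)! + (9-2)! = 362880 - 80640 + 5040 = 287280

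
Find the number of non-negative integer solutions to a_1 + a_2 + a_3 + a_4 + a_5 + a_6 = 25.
C(25+6-1, 6-1) = C(30, 5) = 142506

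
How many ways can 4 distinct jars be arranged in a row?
4! = 24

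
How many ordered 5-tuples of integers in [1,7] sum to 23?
Coefficient of x^23 in (x + x² + ... + x^7)^5. By inclusion-exclusion on dice exceeding 7: Σ_j (-1)^j C(5,j)·C(23-1-7j, 4) = C(5,0)·C(22,4) - C(5,1)·C(15,4) + C(5,2)·C(8,4) = 1·7315 - 5·1365 + 10·70 = 1190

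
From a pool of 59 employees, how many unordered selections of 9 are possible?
C(59,9) = 59!/(9!×50!) = 12565671261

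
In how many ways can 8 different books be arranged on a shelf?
8! = 40320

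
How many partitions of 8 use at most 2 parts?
By conjugation, equals partitions of 8 into parts ≤ 2. Let r_j(i) = number of partitions of i into parts ≤ j, for i = 0..8. r_1(i) = 1 for all i; r_j(i) = r_{j-1}(i) + r_j(i-j). Rows j = 2..2: ≤2: 1 1 2 2 3 3 4 4 5. r_2(8) = 5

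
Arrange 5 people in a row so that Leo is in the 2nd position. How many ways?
Fix one position: (5-1)! = 24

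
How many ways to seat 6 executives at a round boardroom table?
Circular: fix one position, arrange the rest. (6-1)! = 120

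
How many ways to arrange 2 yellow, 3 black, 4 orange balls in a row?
9! / (2! × 3! × 4!) = 1260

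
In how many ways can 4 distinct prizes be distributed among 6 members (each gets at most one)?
P(6,4) = 6!/(6-4)! = 360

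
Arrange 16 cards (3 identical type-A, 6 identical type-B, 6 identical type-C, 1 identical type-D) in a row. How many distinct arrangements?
16! / (3! × 6! × 6! × 1!) = 6726720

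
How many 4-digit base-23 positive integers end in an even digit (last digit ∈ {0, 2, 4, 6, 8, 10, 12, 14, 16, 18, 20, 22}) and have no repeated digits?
Last∈{0,2,4,6,8,10,12,14,16,18,20,22}. Last=0: 9240. Last nonzero: 11×21×P(21,2) = 97020. Total = 106260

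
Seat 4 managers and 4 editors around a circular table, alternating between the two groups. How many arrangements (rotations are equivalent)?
Fix one of the managers: (4-1)! ways for the remaining managers, × 4! ways for the editors = 6 × 24 = 144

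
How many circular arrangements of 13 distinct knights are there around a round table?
Circular: fix one position, arrange the rest. (13-1)! = 479001600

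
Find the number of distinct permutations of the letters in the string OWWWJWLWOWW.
11! / (1! × 7! × 1! × 2!) = 3960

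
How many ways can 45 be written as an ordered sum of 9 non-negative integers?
C(45+9-1, 9-1) = C(53, 8) = 886322710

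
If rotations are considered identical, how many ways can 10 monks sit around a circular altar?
Circular: fix one position, arrange the rest. (10-1)! = 362880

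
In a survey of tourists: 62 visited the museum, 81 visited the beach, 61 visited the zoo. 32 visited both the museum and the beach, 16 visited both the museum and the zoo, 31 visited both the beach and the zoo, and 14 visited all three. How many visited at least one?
|A∪B∪C| = 62+81+61-32-16-31+14 = 139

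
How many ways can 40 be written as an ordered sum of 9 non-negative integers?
C(40+9-1, 9-1) = C(48, 8) = 377348994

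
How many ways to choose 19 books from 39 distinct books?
C(39,19) = 39!/(19!×20!) = 68923264410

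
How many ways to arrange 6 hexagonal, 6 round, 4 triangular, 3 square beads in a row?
19! / (6! × 6! × 4! × 3!) = 1629547920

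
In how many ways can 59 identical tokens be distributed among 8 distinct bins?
C(59+8-1, 8-1) = C(66, 7) = 778789440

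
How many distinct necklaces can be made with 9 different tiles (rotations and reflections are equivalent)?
(9-1)!/2 = 40320/2 = 20160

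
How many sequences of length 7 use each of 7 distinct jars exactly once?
7! = 5040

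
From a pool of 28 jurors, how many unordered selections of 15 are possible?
C(28,15) = 28!/(15!×13!) = 37442160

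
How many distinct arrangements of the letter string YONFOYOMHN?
10! / (1! × 1! × 1! × 2! × 2! × 3!) = 151200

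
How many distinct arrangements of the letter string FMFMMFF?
7! / (4! × 3!) = 35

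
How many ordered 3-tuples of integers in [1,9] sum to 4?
Coefficient of x^4 in (x + x² + ... + x^9)^3. By inclusion-exclusion on dice exceeding 9: Σ_j (-1)^j C(3,j)·C(4-1-9j, 2) = C(3,0)·C(3,2) = 1·3 = 3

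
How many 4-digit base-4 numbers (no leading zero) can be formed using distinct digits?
First digit: 3 choices (nonzero). Then descending: 3 × 3 × 2 × 1 = 18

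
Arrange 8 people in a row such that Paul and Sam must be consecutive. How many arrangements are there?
Treat the 2 as one block: (8-2+1)! × 2! = 5040 × 2 = 10080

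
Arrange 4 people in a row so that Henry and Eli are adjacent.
Treat as block: (4-1)! × 2! = 6 × 2 = 12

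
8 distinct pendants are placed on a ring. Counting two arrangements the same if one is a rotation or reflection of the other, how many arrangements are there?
(8-1)!/2 = 5040/2 = 2520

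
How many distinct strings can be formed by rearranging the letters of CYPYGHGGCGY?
11! / (4! × 3! × 2! × 1! × 1!) = 138600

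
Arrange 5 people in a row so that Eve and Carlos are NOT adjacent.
Total - adjacent = 5! - (5-1)!×2 = 120 - 48 = 72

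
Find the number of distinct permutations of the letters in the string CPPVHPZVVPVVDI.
14! / (4! × 5! × 1! × 1! × 1! × 1! × 1!) = 30270240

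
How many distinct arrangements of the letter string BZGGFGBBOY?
10! / (1! × 1! × 1! × 3! × 3! × 1!) = 100800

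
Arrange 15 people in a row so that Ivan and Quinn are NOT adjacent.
Total - adjacent = 15! - (15-1)!×2 = 1307674368000 - 174356582400 = 1133317785600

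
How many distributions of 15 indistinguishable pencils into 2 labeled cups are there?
C(15+2-1, 2-1) = C(16, 1) = 16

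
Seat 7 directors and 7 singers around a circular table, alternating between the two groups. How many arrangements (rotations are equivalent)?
Fix one of the directors: (7-1)! ways for the remaining directors, × 7! ways for the singers = 720 × 5040 = 3628800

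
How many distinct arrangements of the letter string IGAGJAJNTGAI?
12! / (1! × 1! × 2! × 2! × 3! × 3!) = 3326400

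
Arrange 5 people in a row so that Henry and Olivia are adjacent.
Treat as block: (5-1)! × 2! = 24 × 2 = 48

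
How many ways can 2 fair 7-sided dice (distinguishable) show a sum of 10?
Coefficient of x^10 in (x + x² + ... + x^7)^2. By inclusion-exclusion on dice exceeding 7: Σ_j (-1)^j C(2,j)·C(10-1-7j, 1) = C(2,0)·C(9,1) - C(2,1)·C(2,1) = 1·9 - 2·2 = 5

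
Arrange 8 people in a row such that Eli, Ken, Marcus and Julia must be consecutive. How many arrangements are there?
Treat the 4 as one block: (8-4+1)! × 4! = 120 × 24 = 2880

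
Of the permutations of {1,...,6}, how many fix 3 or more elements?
Exactly j fixed points: C(6,j)·!(6-j); sum over j ≥ 3 (derangement numbers via !m = (m-1)·(!(m-1) + !(m-2)): !0..!3 = 1, 0, 1, 2). Σ_{j=3}^{6} C(6,j)·!(6-j) = C(6,3)·!3 + C(6,4)·!2 + C(6,5)·!1 + C(6,6)·!0 = 20·2 + 15·1 + 6·0 + 1·1 = 56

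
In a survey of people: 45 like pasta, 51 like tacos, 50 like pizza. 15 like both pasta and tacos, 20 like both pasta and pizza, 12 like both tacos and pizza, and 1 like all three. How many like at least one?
|A∪B∪C| = 45+51+50-15-20-12+1 = 100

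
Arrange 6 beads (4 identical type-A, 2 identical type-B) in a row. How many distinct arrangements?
6! / (4! × 2!) = 15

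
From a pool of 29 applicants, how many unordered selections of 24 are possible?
C(29,24) = 29!/(24!×5!) = 118755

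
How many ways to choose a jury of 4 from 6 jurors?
C(6,4) = 6!/(4!×2!) = 15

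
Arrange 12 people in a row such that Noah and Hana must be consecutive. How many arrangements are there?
Treat the 2 as one block: (12-2+1)! × 2! = 39916800 × 2 = 79833600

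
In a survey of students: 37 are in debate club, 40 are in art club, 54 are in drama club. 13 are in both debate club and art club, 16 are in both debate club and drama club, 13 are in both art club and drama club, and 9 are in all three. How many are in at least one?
|A∪B∪C| = 37+40+54-13-16-13+9 = 98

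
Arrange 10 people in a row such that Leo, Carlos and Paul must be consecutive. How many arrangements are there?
Treat the 3 as one block: (10-3+1)! × 3! = 40320 × 6 = 241920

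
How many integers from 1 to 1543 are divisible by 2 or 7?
⌊1543/2⌋ + ⌊1543/7⌋ - ⌊1543/14⌋ = 771 + 220 - 110 = 881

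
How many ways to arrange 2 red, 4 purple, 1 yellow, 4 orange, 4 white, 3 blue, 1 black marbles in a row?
19! / (2! × 4! × 1! × 4! × 4! × 3! × 1!) = 733296564000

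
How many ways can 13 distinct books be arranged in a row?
13! = 6227020800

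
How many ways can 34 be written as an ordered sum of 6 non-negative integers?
C(34+6-1, 6-1) = C(39, 5) = 575757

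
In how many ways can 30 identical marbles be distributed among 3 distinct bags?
C(30+3-1, 3-1) = C(32, 2) = 496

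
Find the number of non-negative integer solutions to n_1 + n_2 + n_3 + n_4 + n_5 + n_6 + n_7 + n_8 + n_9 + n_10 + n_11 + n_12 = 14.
C(14+12-1, 12-1) = C(25, 11) = 4457400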